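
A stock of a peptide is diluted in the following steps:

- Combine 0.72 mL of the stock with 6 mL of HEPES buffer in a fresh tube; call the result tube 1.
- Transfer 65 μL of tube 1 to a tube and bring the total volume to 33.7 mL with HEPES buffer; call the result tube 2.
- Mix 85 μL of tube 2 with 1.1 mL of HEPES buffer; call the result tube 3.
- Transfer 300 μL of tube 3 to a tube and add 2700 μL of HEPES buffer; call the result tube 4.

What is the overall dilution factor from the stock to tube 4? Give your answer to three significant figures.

6.75 × 10^5

Step 1: 0.72 mL + 6 mL = 6.72 mL total → factor 6.72/0.72 = 9.3333
Step 2: 65 μL brought to 33.7 mL → factor 33700/65 = 518.46
Step 3: 85 μL + 1.1 mL = 1185 μL total → factor 1185/85 = 13.941
Step 4: 300 μL + 2700 μL = 3000 μL total → factor 3000/300 = 10
Overall dilution factor = 9.3333 × 518.46 × 13.941 × 10 = 6.7461 × 10^5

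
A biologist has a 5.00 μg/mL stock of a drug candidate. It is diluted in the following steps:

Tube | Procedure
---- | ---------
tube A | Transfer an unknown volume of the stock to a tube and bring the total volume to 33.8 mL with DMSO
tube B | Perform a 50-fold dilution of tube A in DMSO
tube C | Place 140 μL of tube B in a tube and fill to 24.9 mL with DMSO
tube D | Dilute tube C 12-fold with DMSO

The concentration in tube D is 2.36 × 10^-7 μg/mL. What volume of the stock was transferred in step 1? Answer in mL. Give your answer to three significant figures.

0.170 mL

Step 1: v brought to 33.8 mL → factor = 33.8 mL/v
Step 2: 50-fold → factor 50
Step 3: 140 μL brought to 24.9 mL → factor 24900/140 = 177.86
Step 4: 12-fold → factor 12
Product of known-step factors = 1.0671 × 10^5
Overall factor = 5.00 μg/mL / (2.36 × 10^-7 μg/mL) = 2.1186 × 10^7
Step-1 factor = 2.1186 × 10^7 / 1.0671 × 10^5 = 198.53
v = 33.8 mL / 198.53 = 0.170 mL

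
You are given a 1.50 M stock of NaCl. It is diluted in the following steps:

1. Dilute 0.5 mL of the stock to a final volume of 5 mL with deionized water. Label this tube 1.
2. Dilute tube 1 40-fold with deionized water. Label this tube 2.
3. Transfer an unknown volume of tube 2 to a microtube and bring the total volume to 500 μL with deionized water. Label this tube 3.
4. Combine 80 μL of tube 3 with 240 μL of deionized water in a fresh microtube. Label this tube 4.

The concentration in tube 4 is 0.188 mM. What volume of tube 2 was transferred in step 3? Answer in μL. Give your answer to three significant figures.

Step 1: 0.5 mL brought to 5 mL → factor 5/0.5 = 10
Step 2: 40-fold → factor 40
Step 3: v brought to 500 μL → factor = 500 μL/v
Step 4: 80 μL + 240 μL = 320 μL total → factor 320/80 = 4
Product of known-step factors = 1600
Overall factor = 1.50 M / (0.188 mM) = 7978.7
Step-3 factor = 7978.7 / 1600 = 4.9867
v = 500 μL / 4.9867 = 100 μL

100 μL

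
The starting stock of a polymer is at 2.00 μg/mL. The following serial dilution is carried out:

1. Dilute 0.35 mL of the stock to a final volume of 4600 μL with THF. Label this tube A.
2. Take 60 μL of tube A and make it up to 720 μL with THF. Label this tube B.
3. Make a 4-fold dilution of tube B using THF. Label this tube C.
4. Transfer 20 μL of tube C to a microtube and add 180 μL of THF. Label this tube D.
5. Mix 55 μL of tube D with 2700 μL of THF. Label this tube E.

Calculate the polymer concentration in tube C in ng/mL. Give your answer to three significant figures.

3.17 ng/mL

Step 1: 0.35 mL brought to 4600 μL → factor 4.6/0.35 = 13.143
Step 2: 60 μL brought to 720 μL → factor 720/60 = 12
Step 3: 4-fold → factor 4
Dilution factor through tube C = 13.143 × 12 × 4 = 630.86
[tube C] = 2.00 μg/mL / 630.86 = 0.003170 μg/mL = 3.17 ng/mL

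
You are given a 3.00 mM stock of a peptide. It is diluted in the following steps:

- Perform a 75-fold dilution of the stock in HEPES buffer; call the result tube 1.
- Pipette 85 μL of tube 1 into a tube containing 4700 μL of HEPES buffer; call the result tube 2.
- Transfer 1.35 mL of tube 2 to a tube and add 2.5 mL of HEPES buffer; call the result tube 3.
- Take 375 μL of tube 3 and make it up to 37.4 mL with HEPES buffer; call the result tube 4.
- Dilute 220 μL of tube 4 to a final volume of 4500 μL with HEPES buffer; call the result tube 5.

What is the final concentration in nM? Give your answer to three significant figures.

0.122 nM

Step 1: 75-fold → factor 75
Step 2: 85 μL + 4700 μL = 4785 μL total → factor 4785/85 = 56.294
Step 3: 1.35 mL + 2.5 mL = 3.85 mL total → factor 3.85/1.35 = 2.8519
Step 4: 375 μL brought to 37.4 mL → factor 37400/375 = 99.733
Step 5: 220 μL brought to 4500 μL → factor 4500/220 = 20.455
Overall dilution factor = 75 × 56.294 × 2.8519 × 99.733 × 20.455 = 2.4563 × 10^7
Final = 3.00 mM / 2.4563 × 10^7 = 1.221 × 10^-7 mM = 0.122 nM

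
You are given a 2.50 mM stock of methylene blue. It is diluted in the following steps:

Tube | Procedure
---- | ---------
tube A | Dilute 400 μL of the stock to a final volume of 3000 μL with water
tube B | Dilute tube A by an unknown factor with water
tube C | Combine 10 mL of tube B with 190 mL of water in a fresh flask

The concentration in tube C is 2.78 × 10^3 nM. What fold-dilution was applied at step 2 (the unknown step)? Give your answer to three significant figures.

6.00-fold

Step 1: 400 μL brought to 3000 μL → factor 3000/400 = 7.5
Step 2: unknown factor x
Step 3: 10 mL + 190 mL = 200 mL total → factor 200/10 = 20
Product of known-step factors = 150
Overall factor = 2.50 mM / (2.78 × 10^3 nM) = 899.28
x = 899.28 / 150 = 6.00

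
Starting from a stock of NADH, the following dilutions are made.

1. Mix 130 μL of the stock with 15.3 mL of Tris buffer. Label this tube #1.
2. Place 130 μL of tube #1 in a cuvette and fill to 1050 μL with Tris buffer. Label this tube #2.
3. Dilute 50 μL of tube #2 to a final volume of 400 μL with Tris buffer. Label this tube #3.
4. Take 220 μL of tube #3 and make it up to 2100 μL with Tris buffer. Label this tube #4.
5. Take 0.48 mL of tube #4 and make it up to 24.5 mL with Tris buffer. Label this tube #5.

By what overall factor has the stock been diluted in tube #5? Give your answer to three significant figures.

3.74 × 10^6

Step 1: 130 μL + 15.3 mL = 15430 μL total → factor 15430/130 = 118.69
Step 2: 130 μL brought to 1050 μL → factor 1050/130 = 8.0769
Step 3: 50 μL brought to 400 μL → factor 400/50 = 8
Step 4: 220 μL brought to 2100 μL → factor 2100/220 = 9.5455
Step 5: 0.48 mL brought to 24.5 mL → factor 24.5/0.48 = 51.042
Overall dilution factor = 118.69 × 8.0769 × 8 × 9.5455 × 51.042 = 3.7366 × 10^6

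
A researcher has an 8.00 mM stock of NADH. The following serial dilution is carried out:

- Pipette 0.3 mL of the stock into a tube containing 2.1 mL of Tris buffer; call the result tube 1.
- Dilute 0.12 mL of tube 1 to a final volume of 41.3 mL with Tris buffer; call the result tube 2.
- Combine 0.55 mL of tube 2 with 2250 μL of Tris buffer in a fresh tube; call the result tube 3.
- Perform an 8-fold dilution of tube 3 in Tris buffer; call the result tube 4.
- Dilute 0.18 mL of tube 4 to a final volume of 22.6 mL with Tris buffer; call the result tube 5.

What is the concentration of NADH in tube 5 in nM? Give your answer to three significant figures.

Step 1: 0.3 mL + 2.1 mL = 2.4 mL total → factor 2.4/0.3 = 8
Step 2: 0.12 mL brought to 41.3 mL → factor 41.3/0.12 = 344.17
Step 3: 0.55 mL + 2250 μL = 2.8 mL total → factor 2.8/0.55 = 5.0909
Step 4: 8-fold → factor 8
Step 5: 0.18 mL brought to 22.6 mL → factor 22.6/0.18 = 125.56
Overall dilution factor = 8 × 344.17 × 5.0909 × 8 × 125.56 = 1.4079 × 10^7
Final = 8.00 mM / 1.4079 × 10^7 = 5.682 × 10^-7 mM = 0.568 nM

0.568 nM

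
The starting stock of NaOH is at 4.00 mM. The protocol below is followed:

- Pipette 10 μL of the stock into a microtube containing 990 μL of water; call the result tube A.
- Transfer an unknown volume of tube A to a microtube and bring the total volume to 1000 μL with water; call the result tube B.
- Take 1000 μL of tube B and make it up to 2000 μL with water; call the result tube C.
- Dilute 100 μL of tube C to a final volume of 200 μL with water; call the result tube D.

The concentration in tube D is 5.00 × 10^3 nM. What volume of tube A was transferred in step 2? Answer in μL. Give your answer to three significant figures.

500 μL

Step 1: 10 μL + 990 μL = 1000 μL total → factor 1000/10 = 100
Step 2: v brought to 1000 μL → factor = 1000 μL/v
Step 3: 1000 μL brought to 2000 μL → factor 2000/1000 = 2
Step 4: 100 μL brought to 200 μL → factor 200/100 = 2
Product of known-step factors = 400
Overall factor = 4.00 mM / (5.00 × 10^3 nM) = 800
Step-2 factor = 800 / 400 = 2
v = 1000 μL / 2 = 500 μL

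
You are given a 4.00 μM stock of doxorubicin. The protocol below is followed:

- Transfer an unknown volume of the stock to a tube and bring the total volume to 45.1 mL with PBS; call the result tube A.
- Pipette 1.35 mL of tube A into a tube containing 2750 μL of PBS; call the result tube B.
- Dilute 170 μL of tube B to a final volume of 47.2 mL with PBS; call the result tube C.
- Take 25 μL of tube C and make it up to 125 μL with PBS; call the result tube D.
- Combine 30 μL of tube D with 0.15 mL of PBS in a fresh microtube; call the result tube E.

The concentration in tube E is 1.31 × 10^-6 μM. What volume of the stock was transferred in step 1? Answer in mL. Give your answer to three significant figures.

Step 1: v brought to 45.1 mL → factor = 45.1 mL/v
Step 2: 1.35 mL + 2750 μL = 4.1 mL total → factor 4.1/1.35 = 3.037
Step 3: 170 μL brought to 47.2 mL → factor 47200/170 = 277.65
Step 4: 25 μL brought to 125 μL → factor 125/25 = 5
Step 5: 30 μL + 0.15 mL = 180 μL total → factor 180/30 = 6
Product of known-step factors = 25297
Overall factor = 4.00 μM / (1.31 × 10^-6 μM) = 3.0534 × 10^6
Step-1 factor = 3.0534 × 10^6 / 25297 = 120.7
v = 45.1 mL / 120.7 = 0.374 mL

0.374 mL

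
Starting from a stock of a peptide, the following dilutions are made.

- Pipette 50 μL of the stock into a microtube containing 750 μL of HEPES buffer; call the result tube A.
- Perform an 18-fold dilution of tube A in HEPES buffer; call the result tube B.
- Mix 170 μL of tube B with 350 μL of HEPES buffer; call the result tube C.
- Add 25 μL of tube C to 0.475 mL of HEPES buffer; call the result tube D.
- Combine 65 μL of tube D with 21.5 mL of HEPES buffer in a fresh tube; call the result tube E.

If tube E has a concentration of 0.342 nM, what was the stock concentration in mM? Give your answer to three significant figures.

2.00 mM

Step 1: 50 μL + 750 μL = 800 μL total → factor 800/50 = 16
Step 2: 18-fold → factor 18
Step 3: 170 μL + 350 μL = 520 μL total → factor 520/170 = 3.0588
Step 4: 25 μL + 0.475 mL = 500 μL total → factor 500/25 = 20
Step 5: 65 μL + 21.5 mL = 21565 μL total → factor 21565/65 = 331.77
Overall dilution factor = 16 × 18 × 3.0588 × 20 × 331.77 = 5.8454 × 10^6
Stock = 0.342 nM × 5.8454 × 10^6 = 1.999 × 10^6 nM = 2.00 mM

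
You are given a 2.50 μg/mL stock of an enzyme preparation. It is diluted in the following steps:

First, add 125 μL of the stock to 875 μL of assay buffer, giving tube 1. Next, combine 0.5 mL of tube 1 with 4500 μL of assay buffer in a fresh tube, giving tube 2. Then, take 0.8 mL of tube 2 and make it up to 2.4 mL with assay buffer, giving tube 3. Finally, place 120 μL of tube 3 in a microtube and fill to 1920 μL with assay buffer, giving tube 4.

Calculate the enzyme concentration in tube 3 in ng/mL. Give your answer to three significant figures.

10.4 ng/mL

Step 1: 125 μL + 875 μL = 1000 μL total → factor 1000/125 = 8
Step 2: 0.5 mL + 4500 μL = 5 mL total → factor 5/0.5 = 10
Step 3: 0.8 mL brought to 2.4 mL → factor 2.4/0.8 = 3
Dilution factor through tube 3 = 8 × 10 × 3 = 240
[tube 3] = 2.50 μg/mL / 240 = 0.01042 μg/mL = 10.4 ng/mL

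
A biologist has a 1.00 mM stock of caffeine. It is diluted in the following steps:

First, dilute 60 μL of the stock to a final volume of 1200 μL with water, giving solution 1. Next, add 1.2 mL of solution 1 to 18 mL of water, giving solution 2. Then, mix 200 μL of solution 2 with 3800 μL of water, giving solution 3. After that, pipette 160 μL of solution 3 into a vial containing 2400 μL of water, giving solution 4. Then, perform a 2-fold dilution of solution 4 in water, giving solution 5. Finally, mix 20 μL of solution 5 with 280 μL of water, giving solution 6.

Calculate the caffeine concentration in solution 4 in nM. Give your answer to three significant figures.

Step 1: 60 μL brought to 1200 μL → factor 1200/60 = 20
Step 2: 1.2 mL + 18 mL = 19.2 mL total → factor 19.2/1.2 = 16
Step 3: 200 μL + 3800 μL = 4000 μL total → factor 4000/200 = 20
Step 4: 160 μL + 2400 μL = 2560 μL total → factor 2560/160 = 16
Dilution factor through solution 4 = 20 × 16 × 20 × 16 = 1.024 × 10^5
[solution 4] = 1.00 mM / 1.024 × 10^5 = 9.766 × 10^-6 mM = 9.77 nM

9.77 nM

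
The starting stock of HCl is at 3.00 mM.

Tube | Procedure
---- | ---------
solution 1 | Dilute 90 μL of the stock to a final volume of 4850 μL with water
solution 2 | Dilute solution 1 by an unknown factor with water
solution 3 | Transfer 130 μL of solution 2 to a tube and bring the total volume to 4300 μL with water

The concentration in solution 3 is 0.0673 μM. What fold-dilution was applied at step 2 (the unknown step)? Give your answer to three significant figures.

Step 1: 90 μL brought to 4850 μL → factor 4850/90 = 53.889
Step 2: unknown factor x
Step 3: 130 μL brought to 4300 μL → factor 4300/130 = 33.077
Product of known-step factors = 1782.5
Overall factor = 3.00 mM / (0.0673 μM) = 44577
x = 44577 / 1782.5 = 25.0

25.0-fold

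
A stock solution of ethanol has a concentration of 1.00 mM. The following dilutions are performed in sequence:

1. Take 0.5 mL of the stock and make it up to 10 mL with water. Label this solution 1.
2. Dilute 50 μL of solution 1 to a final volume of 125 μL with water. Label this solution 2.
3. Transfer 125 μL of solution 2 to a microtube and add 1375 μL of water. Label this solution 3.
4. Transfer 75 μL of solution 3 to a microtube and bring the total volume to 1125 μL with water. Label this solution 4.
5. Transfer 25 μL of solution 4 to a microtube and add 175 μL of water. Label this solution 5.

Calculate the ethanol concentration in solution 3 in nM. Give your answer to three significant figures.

1.67 × 10^3 nM

Step 1: 0.5 mL brought to 10 mL → factor 10/0.5 = 20
Step 2: 50 μL brought to 125 μL → factor 125/50 = 2.5
Step 3: 125 μL + 1375 μL = 1500 μL total → factor 1500/125 = 12
Dilution factor through solution 3 = 20 × 2.5 × 12 = 600
[solution 3] = 1.00 mM / 600 = 0.001667 mM = 1.67 × 10^3 nM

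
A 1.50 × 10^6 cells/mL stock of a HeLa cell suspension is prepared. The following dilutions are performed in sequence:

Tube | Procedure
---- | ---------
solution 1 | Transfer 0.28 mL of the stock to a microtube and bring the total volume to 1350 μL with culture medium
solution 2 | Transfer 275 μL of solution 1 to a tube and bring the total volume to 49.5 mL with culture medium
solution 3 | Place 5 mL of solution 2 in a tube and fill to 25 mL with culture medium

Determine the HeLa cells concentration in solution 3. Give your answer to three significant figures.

Step 1: 0.28 mL brought to 1350 μL → factor 1.35/0.28 = 4.8214
Step 2: 275 μL brought to 49.5 mL → factor 49500/275 = 180
Step 3: 5 mL brought to 25 mL → factor 25/5 = 5
Overall dilution factor = 4.8214 × 180 × 5 = 4339.3
Final = 1.50 × 10^6 cells/mL / 4339.3 = 346 cells/mL

346 cells/mL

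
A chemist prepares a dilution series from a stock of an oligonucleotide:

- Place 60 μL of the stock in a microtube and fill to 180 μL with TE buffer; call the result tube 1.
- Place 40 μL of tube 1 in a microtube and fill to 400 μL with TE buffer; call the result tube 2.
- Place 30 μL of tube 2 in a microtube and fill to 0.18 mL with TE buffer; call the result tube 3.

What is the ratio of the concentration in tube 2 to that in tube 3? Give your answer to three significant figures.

6.00

Step 1: 60 μL brought to 180 μL → factor 180/60 = 3
Step 2: 40 μL brought to 400 μL → factor 400/40 = 10
Step 3: 30 μL brought to 0.18 mL → factor 180/30 = 6
Dilution factor to tube 2 = 30; to tube 3 = 180
[tube 2]/[tube 3] = (factor to tube 3)/(factor to tube 2) = 180/30 = 6.00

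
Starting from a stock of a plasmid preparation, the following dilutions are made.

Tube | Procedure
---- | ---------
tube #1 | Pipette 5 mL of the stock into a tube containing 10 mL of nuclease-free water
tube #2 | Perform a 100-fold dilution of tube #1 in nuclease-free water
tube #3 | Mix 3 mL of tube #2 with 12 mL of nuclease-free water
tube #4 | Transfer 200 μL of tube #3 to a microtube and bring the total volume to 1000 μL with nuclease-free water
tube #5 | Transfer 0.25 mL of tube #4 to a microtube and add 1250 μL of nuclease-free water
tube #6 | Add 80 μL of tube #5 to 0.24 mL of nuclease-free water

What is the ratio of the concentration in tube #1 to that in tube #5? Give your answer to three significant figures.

1.50 × 10^4

Step 1: 5 mL + 10 mL = 15 mL total → factor 15/5 = 3
Step 2: 100-fold → factor 100
Step 3: 3 mL + 12 mL = 15 mL total → factor 15/3 = 5
Step 4: 200 μL brought to 1000 μL → factor 1000/200 = 5
Step 5: 0.25 mL + 1250 μL = 1.5 mL total → factor 1.5/0.25 = 6
Dilution factor to tube #1 = 3; to tube #5 = 45000
[tube #1]/[tube #5] = (factor to tube #5)/(factor to tube #1) = 45000/3 = 1.50 × 10^4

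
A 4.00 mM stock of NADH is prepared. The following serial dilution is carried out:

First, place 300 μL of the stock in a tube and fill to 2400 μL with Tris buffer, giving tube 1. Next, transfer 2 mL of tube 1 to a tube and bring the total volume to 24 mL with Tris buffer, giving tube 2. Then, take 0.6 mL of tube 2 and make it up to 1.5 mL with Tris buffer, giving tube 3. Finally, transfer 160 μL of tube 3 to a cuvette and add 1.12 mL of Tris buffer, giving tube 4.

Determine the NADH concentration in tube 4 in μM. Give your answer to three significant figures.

2.08 μM

Step 1: 300 μL brought to 2400 μL → factor 2400/300 = 8
Step 2: 2 mL brought to 24 mL → factor 24/2 = 12
Step 3: 0.6 mL brought to 1.5 mL → factor 1.5/0.6 = 2.5
Step 4: 160 μL + 1.12 mL = 1280 μL total → factor 1280/160 = 8
Overall dilution factor = 8 × 12 × 2.5 × 8 = 1920
Final = 4.00 mM / 1920 = 0.002083 mM = 2.08 μM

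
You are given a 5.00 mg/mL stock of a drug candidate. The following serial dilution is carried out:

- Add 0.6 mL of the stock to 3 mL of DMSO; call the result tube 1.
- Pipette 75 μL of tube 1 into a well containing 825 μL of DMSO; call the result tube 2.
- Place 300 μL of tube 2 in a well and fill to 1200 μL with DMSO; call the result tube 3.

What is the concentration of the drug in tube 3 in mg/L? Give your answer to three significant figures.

Step 1: 0.6 mL + 3 mL = 3.6 mL total → factor 3.6/0.6 = 6
Step 2: 75 μL + 825 μL = 900 μL total → factor 900/75 = 12
Step 3: 300 μL brought to 1200 μL → factor 1200/300 = 4
Overall dilution factor = 6 × 12 × 4 = 288
Final = 5.00 mg/mL / 288 = 0.01736 mg/mL = 17.4 mg/L

17.4 mg/L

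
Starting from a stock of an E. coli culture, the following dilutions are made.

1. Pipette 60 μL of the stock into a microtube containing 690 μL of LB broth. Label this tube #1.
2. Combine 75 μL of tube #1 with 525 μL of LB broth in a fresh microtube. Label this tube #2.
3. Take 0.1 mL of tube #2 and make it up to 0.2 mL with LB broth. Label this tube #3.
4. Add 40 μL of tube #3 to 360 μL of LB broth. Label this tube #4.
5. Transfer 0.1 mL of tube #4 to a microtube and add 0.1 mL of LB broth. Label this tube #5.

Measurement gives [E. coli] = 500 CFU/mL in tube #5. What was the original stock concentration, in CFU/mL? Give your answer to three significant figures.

Step 1: 60 μL + 690 μL = 750 μL total → factor 750/60 = 12.5
Step 2: 75 μL + 525 μL = 600 μL total → factor 600/75 = 8
Step 3: 0.1 mL brought to 0.2 mL → factor 0.2/0.1 = 2
Step 4: 40 μL + 360 μL = 400 μL total → factor 400/40 = 10
Step 5: 0.1 mL + 0.1 mL = 0.2 mL total → factor 0.2/0.1 = 2
Overall dilution factor = 12.5 × 8 × 2 × 10 × 2 = 4000
Stock = 500 CFU/mL × 4000 = 2.00 × 10^6 CFU/mL

2.00 × 10^6 CFU/mL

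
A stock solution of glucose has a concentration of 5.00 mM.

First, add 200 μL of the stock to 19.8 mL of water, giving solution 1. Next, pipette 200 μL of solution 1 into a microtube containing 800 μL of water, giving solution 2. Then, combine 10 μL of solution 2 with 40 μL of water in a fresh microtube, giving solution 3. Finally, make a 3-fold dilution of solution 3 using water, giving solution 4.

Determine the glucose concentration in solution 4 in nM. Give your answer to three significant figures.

Step 1: 200 μL + 19.8 mL = 20000 μL total → factor 20000/200 = 100
Step 2: 200 μL + 800 μL = 1000 μL total → factor 1000/200 = 5
Step 3: 10 μL + 40 μL = 50 μL total → factor 50/10 = 5
Step 4: 3-fold → factor 3
Overall dilution factor = 100 × 5 × 5 × 3 = 7500
Final = 5.00 mM / 7500 = 0.0006667 mM = 667 nM

667 nM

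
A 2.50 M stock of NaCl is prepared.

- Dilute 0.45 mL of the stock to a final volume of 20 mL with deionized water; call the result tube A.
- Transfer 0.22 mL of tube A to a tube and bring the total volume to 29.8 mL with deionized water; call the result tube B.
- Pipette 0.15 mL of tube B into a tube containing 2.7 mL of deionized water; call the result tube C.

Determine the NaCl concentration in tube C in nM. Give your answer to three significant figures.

Step 1: 0.45 mL brought to 20 mL → factor 20/0.45 = 44.444
Step 2: 0.22 mL brought to 29.8 mL → factor 29.8/0.22 = 135.45
Step 3: 0.15 mL + 2.7 mL = 2.85 mL total → factor 2.85/0.15 = 19
Overall dilution factor = 44.444 × 135.45 × 19 = 1.1438 × 10^5
Final = 2.50 M / 1.1438 × 10^5 = 2.186 × 10^-5 M = 2.19 × 10^4 nM

2.19 × 10^4 nM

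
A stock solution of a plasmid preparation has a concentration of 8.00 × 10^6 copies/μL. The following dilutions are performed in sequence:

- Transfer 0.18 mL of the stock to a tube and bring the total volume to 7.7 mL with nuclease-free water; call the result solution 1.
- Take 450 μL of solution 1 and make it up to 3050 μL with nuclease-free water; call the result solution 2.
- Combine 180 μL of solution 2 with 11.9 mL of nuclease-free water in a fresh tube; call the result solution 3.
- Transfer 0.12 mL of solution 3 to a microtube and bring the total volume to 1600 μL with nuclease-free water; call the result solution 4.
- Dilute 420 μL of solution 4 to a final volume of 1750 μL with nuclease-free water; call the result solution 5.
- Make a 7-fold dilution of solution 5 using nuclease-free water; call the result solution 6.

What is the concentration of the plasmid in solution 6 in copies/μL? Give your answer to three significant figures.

1.06 copies/μL

Step 1: 0.18 mL brought to 7.7 mL → factor 7.7/0.18 = 42.778
Step 2: 450 μL brought to 3050 μL → factor 3050/450 = 6.7778
Step 3: 180 μL + 11.9 mL = 12080 μL total → factor 12080/180 = 67.111
Step 4: 0.12 mL brought to 1600 μL → factor 1.6/0.12 = 13.333
Step 5: 420 μL brought to 1750 μL → factor 1750/420 = 4.1667
Step 6: 7-fold → factor 7
Overall dilution factor = 42.778 × 6.7778 × 67.111 × 13.333 × 4.1667 × 7 = 7.567 × 10^6
Final = 8.00 × 10^6 copies/μL / 7.567 × 10^6 = 1.06 copies/μL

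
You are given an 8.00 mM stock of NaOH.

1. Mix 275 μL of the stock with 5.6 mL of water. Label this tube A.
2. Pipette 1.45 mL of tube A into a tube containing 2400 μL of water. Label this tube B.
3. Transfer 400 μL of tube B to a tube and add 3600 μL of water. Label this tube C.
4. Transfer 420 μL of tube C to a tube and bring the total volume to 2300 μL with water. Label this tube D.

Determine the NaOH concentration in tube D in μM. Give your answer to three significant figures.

2.58 μM

Step 1: 275 μL + 5.6 mL = 5875 μL total → factor 5875/275 = 21.364
Step 2: 1.45 mL + 2400 μL = 3.85 mL total → factor 3.85/1.45 = 2.6552
Step 3: 400 μL + 3600 μL = 4000 μL total → factor 4000/400 = 10
Step 4: 420 μL brought to 2300 μL → factor 2300/420 = 5.4762
Overall dilution factor = 21.364 × 2.6552 × 10 × 5.4762 = 3106.3
Final = 8.00 mM / 3106.3 = 0.002575 mM = 2.58 μM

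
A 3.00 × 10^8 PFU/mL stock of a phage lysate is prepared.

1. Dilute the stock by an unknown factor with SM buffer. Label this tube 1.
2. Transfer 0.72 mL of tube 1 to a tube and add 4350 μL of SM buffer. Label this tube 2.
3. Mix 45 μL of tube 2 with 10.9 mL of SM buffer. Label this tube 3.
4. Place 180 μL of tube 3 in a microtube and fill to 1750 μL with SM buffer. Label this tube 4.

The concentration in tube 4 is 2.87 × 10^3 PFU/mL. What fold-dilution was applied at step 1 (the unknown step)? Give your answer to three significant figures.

Step 1: unknown factor x
Step 2: 0.72 mL + 4350 μL = 5.07 mL total → factor 5.07/0.72 = 7.0417
Step 3: 45 μL + 10.9 mL = 10945 μL total → factor 10945/45 = 243.22
Step 4: 180 μL brought to 1750 μL → factor 1750/180 = 9.7222
Product of known-step factors = 16651
Overall factor = 3.00 × 10^8 PFU/mL / (2.87 × 10^3 PFU/mL) = 1.0453 × 10^5
x = 1.0453 × 10^5 / 16651 = 6.28

6.28-fold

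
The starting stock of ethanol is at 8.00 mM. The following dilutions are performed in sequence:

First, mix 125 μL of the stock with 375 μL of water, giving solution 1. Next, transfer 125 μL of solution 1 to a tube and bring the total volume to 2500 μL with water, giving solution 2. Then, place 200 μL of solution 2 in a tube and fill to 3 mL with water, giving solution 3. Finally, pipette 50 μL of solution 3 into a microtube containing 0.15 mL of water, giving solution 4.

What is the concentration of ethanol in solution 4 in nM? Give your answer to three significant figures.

1.67 × 10^3 nM

Step 1: 125 μL + 375 μL = 500 μL total → factor 500/125 = 4
Step 2: 125 μL brought to 2500 μL → factor 2500/125 = 20
Step 3: 200 μL brought to 3 mL → factor 3000/200 = 15
Step 4: 50 μL + 0.15 mL = 200 μL total → factor 200/50 = 4
Overall dilution factor = 4 × 20 × 15 × 4 = 4800
Final = 8.00 mM / 4800 = 0.001667 mM = 1.67 × 10^3 nM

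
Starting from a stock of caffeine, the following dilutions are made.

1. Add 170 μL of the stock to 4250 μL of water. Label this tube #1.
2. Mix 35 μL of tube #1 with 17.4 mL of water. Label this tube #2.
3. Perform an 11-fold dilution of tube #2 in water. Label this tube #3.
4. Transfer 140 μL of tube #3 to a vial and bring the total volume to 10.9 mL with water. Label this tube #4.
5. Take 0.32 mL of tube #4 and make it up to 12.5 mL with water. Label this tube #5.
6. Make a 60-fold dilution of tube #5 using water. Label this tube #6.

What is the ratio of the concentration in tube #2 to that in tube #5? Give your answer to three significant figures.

3.35 × 10^4

Step 1: 170 μL + 4250 μL = 4420 μL total → factor 4420/170 = 26
Step 2: 35 μL + 17.4 mL = 17435 μL total → factor 17435/35 = 498.14
Step 3: 11-fold → factor 11
Step 4: 140 μL brought to 10.9 mL → factor 10900/140 = 77.857
Step 5: 0.32 mL brought to 12.5 mL → factor 12.5/0.32 = 39.062
Dilution factor to tube #2 = 12952; to tube #5 = 4.3329 × 10^8
[tube #2]/[tube #5] = (factor to tube #5)/(factor to tube #2) = 4.3329 × 10^8/12952 = 3.35 × 10^4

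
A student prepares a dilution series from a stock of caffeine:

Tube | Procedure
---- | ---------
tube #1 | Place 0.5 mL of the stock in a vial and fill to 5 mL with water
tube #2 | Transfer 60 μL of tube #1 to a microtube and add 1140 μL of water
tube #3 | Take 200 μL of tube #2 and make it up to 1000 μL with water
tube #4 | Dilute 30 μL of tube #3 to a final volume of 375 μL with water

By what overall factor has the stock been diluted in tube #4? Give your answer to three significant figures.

Step 1: 0.5 mL brought to 5 mL → factor 5/0.5 = 10
Step 2: 60 μL + 1140 μL = 1200 μL total → factor 1200/60 = 20
Step 3: 200 μL brought to 1000 μL → factor 1000/200 = 5
Step 4: 30 μL brought to 375 μL → factor 375/30 = 12.5
Overall dilution factor = 10 × 20 × 5 × 12.5 = 12500

1.25 × 10^4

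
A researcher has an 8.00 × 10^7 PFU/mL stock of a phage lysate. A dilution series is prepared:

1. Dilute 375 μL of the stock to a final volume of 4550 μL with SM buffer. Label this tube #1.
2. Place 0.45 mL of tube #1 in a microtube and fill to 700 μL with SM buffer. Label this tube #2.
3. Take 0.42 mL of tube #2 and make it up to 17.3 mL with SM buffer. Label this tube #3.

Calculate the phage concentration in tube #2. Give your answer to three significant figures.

4.24 × 10^6 PFU/mL

Step 1: 375 μL brought to 4550 μL → factor 4550/375 = 12.133
Step 2: 0.45 mL brought to 700 μL → factor 0.7/0.45 = 1.5556
Dilution factor through tube #2 = 12.133 × 1.5556 = 18.874
[tube #2] = 8.00 × 10^7 PFU/mL / 18.874 = 4.24 × 10^6 PFU/mL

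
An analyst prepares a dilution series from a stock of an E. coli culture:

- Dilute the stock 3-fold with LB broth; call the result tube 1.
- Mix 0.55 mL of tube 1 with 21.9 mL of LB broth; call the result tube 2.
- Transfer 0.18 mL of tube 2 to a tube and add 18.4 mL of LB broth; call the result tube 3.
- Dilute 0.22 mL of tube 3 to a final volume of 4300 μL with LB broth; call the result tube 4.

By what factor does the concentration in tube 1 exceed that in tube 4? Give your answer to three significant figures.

8.24 × 10^4

Step 1: 3-fold → factor 3
Step 2: 0.55 mL + 21.9 mL = 22.45 mL total → factor 22.45/0.55 = 40.818
Step 3: 0.18 mL + 18.4 mL = 18.58 mL total → factor 18.58/0.18 = 103.22
Step 4: 0.22 mL brought to 4300 μL → factor 4.3/0.22 = 19.545
Dilution factor to tube 1 = 3; to tube 4 = 2.4706 × 10^5
[tube 1]/[tube 4] = (factor to tube 4)/(factor to tube 1) = 2.4706 × 10^5/3 = 8.24 × 10^4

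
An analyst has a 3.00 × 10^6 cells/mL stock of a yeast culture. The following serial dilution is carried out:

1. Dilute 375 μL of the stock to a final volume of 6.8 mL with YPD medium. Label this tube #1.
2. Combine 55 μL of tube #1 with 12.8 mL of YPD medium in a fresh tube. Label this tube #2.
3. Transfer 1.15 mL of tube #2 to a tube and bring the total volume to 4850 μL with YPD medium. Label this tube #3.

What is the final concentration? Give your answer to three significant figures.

Step 1: 375 μL brought to 6.8 mL → factor 6800/375 = 18.133
Step 2: 55 μL + 12.8 mL = 12855 μL total → factor 12855/55 = 233.73
Step 3: 1.15 mL brought to 4850 μL → factor 4.85/1.15 = 4.2174
Overall dilution factor = 18.133 × 233.73 × 4.2174 = 17874
Final = 3.00 × 10^6 cells/mL / 17874 = 168 cells/mL

168 cells/mL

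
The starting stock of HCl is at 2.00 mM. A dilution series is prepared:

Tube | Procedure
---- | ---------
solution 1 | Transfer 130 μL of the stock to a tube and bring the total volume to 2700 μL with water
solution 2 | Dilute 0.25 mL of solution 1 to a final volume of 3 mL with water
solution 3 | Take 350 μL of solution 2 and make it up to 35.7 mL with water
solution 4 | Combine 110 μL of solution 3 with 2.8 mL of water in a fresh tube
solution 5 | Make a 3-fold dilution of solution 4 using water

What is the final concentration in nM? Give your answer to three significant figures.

0.991 nM

Step 1: 130 μL brought to 2700 μL → factor 2700/130 = 20.769
Step 2: 0.25 mL brought to 3 mL → factor 3/0.25 = 12
Step 3: 350 μL brought to 35.7 mL → factor 35700/350 = 102
Step 4: 110 μL + 2.8 mL = 2910 μL total → factor 2910/110 = 26.455
Step 5: 3-fold → factor 3
Overall dilution factor = 20.769 × 12 × 102 × 26.455 × 3 = 2.0175 × 10^6
Final = 2.00 mM / 2.0175 × 10^6 = 9.913 × 10^-7 mM = 0.991 nM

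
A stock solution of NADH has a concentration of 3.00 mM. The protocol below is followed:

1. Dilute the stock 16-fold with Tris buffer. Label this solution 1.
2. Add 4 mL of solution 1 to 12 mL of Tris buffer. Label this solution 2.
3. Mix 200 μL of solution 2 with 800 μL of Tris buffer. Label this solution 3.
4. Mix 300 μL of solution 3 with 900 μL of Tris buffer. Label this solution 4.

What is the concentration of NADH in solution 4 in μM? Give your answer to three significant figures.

Step 1: 16-fold → factor 16
Step 2: 4 mL + 12 mL = 16 mL total → factor 16/4 = 4
Step 3: 200 μL + 800 μL = 1000 μL total → factor 1000/200 = 5
Step 4: 300 μL + 900 μL = 1200 μL total → factor 1200/300 = 4
Overall dilution factor = 16 × 4 × 5 × 4 = 1280
Final = 3.00 mM / 1280 = 0.002344 mM = 2.34 μM

2.34 μM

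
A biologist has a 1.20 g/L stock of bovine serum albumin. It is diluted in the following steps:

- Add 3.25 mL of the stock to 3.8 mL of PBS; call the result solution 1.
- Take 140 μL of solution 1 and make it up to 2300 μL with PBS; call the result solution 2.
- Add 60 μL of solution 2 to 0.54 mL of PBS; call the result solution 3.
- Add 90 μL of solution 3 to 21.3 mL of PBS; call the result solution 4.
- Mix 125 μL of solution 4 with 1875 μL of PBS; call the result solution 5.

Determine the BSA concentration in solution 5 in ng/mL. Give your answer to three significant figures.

Step 1: 3.25 mL + 3.8 mL = 7.05 mL total → factor 7.05/3.25 = 2.1692
Step 2: 140 μL brought to 2300 μL → factor 2300/140 = 16.429
Step 3: 60 μL + 0.54 mL = 600 μL total → factor 600/60 = 10
Step 4: 90 μL + 21.3 mL = 21390 μL total → factor 21390/90 = 237.67
Step 5: 125 μL + 1875 μL = 2000 μL total → factor 2000/125 = 16
Overall dilution factor = 2.1692 × 16.429 × 10 × 237.67 × 16 = 1.3552 × 10^6
Final = 1.20 g/L / 1.3552 × 10^6 = 8.855 × 10^-7 g/L = 0.885 ng/mL

0.885 ng/mL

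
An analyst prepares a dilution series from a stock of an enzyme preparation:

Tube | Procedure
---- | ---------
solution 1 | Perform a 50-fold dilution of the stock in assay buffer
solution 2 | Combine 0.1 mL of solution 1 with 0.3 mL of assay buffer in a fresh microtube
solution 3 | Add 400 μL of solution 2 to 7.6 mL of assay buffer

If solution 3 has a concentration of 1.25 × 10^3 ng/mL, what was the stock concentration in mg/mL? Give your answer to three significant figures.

Step 1: 50-fold → factor 50
Step 2: 0.1 mL + 0.3 mL = 0.4 mL total → factor 0.4/0.1 = 4
Step 3: 400 μL + 7.6 mL = 8000 μL total → factor 8000/400 = 20
Overall dilution factor = 50 × 4 × 20 = 4000
Stock = 1.25 × 10^3 ng/mL × 4000 = 5.000 × 10^6 ng/mL = 5.00 mg/mL

5.00 mg/mL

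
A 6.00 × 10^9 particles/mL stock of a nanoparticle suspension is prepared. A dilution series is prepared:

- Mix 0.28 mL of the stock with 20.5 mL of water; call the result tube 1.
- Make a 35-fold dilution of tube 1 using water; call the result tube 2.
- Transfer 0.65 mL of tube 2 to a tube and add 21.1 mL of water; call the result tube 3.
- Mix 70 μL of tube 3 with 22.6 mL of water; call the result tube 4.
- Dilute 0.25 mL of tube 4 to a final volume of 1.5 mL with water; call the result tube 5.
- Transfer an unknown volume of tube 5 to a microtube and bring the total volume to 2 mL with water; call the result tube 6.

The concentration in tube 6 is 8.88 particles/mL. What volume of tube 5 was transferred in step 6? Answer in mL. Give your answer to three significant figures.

0.500 mL

Step 1: 0.28 mL + 20.5 mL = 20.78 mL total → factor 20.78/0.28 = 74.214
Step 2: 35-fold → factor 35
Step 3: 0.65 mL + 21.1 mL = 21.75 mL total → factor 21.75/0.65 = 33.462
Step 4: 70 μL + 22.6 mL = 22670 μL total → factor 22670/70 = 323.86
Step 5: 0.25 mL brought to 1.5 mL → factor 1.5/0.25 = 6
Step 6: v brought to 2 mL → factor = 2 mL/v
Product of known-step factors = 1.6889 × 10^8
Overall factor = 6.00 × 10^9 particles/mL / (8.88 particles/mL) = 6.7568 × 10^8
Step-6 factor = 6.7568 × 10^8 / 1.6889 × 10^8 = 4.0007
v = 2 mL / 4.0007 = 0.500 mL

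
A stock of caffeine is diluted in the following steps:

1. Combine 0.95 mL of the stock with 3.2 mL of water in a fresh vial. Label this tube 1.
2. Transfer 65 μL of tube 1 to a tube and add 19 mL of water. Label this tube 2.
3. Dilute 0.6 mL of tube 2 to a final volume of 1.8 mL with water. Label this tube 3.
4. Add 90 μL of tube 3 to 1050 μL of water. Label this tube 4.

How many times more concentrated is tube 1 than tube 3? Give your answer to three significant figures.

Step 1: 0.95 mL + 3.2 mL = 4.15 mL total → factor 4.15/0.95 = 4.3684
Step 2: 65 μL + 19 mL = 19065 μL total → factor 19065/65 = 293.31
Step 3: 0.6 mL brought to 1.8 mL → factor 1.8/0.6 = 3
Dilution factor to tube 1 = 4.3684; to tube 3 = 3843.9
[tube 1]/[tube 3] = (factor to tube 3)/(factor to tube 1) = 3843.9/4.3684 = 880

880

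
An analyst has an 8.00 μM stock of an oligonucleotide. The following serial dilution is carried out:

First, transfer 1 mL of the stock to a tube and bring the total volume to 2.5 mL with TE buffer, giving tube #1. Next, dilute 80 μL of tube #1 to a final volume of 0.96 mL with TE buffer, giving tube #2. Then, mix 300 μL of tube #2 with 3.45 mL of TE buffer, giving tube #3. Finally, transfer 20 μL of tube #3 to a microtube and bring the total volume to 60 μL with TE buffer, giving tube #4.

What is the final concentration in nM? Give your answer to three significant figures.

7.11 nM

Step 1: 1 mL brought to 2.5 mL → factor 2.5/1 = 2.5
Step 2: 80 μL brought to 0.96 mL → factor 960/80 = 12
Step 3: 300 μL + 3.45 mL = 3750 μL total → factor 3750/300 = 12.5
Step 4: 20 μL brought to 60 μL → factor 60/20 = 3
Overall dilution factor = 2.5 × 12 × 12.5 × 3 = 1125
Final = 8.00 μM / 1125 = 0.007111 μM = 7.11 nM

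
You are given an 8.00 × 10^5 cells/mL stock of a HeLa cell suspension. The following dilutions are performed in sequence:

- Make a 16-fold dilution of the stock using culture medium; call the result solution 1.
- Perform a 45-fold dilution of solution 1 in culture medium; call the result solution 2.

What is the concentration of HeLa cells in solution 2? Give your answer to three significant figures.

1.11 × 10^3 cells/mL

Step 1: 16-fold → factor 16
Step 2: 45-fold → factor 45
Overall dilution factor = 16 × 45 = 720
Final = 8.00 × 10^5 cells/mL / 720 = 1.11 × 10^3 cells/mL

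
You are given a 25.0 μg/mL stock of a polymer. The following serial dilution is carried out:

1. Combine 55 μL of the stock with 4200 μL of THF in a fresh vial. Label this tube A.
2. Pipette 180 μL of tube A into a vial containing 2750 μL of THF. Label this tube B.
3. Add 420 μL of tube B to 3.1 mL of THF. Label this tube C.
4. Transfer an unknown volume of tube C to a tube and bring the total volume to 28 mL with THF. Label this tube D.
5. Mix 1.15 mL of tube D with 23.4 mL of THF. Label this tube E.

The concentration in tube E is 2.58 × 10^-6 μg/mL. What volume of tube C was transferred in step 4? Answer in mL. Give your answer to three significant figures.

Step 1: 55 μL + 4200 μL = 4255 μL total → factor 4255/55 = 77.364
Step 2: 180 μL + 2750 μL = 2930 μL total → factor 2930/180 = 16.278
Step 3: 420 μL + 3.1 mL = 3520 μL total → factor 3520/420 = 8.381
Step 4: v brought to 28 mL → factor = 28 mL/v
Step 5: 1.15 mL + 23.4 mL = 24.55 mL total → factor 24.55/1.15 = 21.348
Product of known-step factors = 2.2531 × 10^5
Overall factor = 25.0 μg/mL / (2.58 × 10^-6 μg/mL) = 9.6899 × 10^6
Step-4 factor = 9.6899 × 10^6 / 2.2531 × 10^5 = 43.007
v = 28 mL / 43.007 = 0.651 mL

0.651 mL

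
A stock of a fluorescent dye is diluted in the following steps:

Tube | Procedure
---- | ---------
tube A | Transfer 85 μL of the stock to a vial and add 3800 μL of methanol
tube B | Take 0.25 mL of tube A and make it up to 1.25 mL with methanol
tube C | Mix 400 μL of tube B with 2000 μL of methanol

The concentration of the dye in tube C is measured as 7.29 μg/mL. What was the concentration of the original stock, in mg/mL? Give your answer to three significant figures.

10.0 mg/mL

Step 1: 85 μL + 3800 μL = 3885 μL total → factor 3885/85 = 45.706
Step 2: 0.25 mL brought to 1.25 mL → factor 1.25/0.25 = 5
Step 3: 400 μL + 2000 μL = 2400 μL total → factor 2400/400 = 6
Overall dilution factor = 45.706 × 5 × 6 = 1371.2
Stock = 7.29 μg/mL × 1371.2 = 9996 μg/mL = 10.0 mg/mL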